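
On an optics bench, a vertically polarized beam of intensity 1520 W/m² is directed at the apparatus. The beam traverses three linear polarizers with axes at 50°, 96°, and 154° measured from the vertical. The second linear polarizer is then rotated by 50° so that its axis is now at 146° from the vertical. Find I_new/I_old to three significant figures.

Before rotation:
By Malus's law, I₁ = I₀ cos²(50° − 0°) = I₀ cos²(50°) = 0.4132 I₀.
I₂ = I₁ cos²(96° − 50°) = 0.4132 I₀ · cos²(46°) = 0.1994 I₀.
I₃ = I₂ cos²(154° − 96°) = 0.1994 I₀ · cos²(58°) = 0.05599 I₀.
After rotation:
I₁ = I₀ cos²(50° − 0°) = I₀ cos²(50°) = 0.4132 I₀.
Angle between axes 1 and 2: 84°. I₂ = 0.4132 I₀ · cos²(84°) = 0.004514 I₀.
I₃ = I₂ cos²(154° − 146°) = 0.004514 I₀ · cos²(8°) = 0.004427 I₀.
Ratio = 0.004427 / 0.05599 = 0.07907.

I_new/I_old ≈ 0.0791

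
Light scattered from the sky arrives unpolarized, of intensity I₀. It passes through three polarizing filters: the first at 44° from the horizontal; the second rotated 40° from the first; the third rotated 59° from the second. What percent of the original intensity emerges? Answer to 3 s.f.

≈ 7.78%

Unpolarized light through the first polarizer → I₁ = ½ I₀, now polarized at 44°.
I₂ = I₁ cos²(40°) = 0.5 · 0.5868 I₀ = 0.2934 I₀.
I₃ = I₂ cos²(59°) = 0.2934 · 0.2653 I₀ = 0.07783 I₀.
That is 7.783% of the incident intensity.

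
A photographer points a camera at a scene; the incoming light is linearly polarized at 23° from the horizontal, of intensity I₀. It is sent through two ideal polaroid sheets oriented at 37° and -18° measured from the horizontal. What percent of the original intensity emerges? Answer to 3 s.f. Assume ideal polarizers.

≈ 31.0%

I₁ = I₀ cos²(37° − 23°) = I₀ cos²(14°) = 0.9415 I₀.
I₂ = I₁ cos²(-18° − 37°) = 0.9415 I₀ · cos²(55°) = 0.3097 I₀.
That is 30.97% of the incident intensity.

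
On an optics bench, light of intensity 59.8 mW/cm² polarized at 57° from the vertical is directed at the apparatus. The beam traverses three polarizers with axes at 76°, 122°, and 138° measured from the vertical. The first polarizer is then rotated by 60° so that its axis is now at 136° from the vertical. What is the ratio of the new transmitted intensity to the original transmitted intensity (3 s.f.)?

I_new/I_old ≈ 0.0795

Before rotation:
I₁ = I₀ cos²(76° − 57°) = I₀ cos²(19°) = 0.894 I₀.
I₂ = I₁ cos²(122° − 76°) = 0.894 I₀ · cos²(46°) = 0.4314 I₀.
I₃ = I₂ cos²(138° − 122°) = 0.4314 I₀ · cos²(16°) = 0.3986 I₀.
After rotation:
I₁ = I₀ cos²(136° − 57°) = I₀ cos²(79°) = 0.03641 I₀.
I₂ = I₁ cos²(122° − 136°) = 0.03641 I₀ · cos²(14°) = 0.03428 I₀.
I₃ = I₂ cos²(138° − 122°) = 0.03428 I₀ · cos²(16°) = 0.03167 I₀.
Ratio = 0.03167 / 0.3986 = 0.07946.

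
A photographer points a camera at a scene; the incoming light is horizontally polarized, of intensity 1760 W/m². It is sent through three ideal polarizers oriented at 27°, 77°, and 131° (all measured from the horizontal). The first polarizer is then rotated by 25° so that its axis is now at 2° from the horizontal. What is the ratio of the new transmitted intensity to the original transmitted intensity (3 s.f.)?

Before rotation:
By Malus's law, I₁ = I₀ cos²(27° − 0°) = I₀ cos²(27°) = 0.7939 I₀.
I₂ = I₁ cos²(77° − 27°) = 0.7939 I₀ · cos²(50°) = 0.328 I₀.
I₃ = I₂ cos²(131° − 77°) = 0.328 I₀ · cos²(54°) = 0.1133 I₀.
After rotation:
I₁ = I₀ cos²(2° − 0°) = I₀ cos²(2°) = 0.9988 I₀.
I₂ = I₁ cos²(77° − 2°) = 0.9988 I₀ · cos²(75°) = 0.06691 I₀.
I₃ = I₂ cos²(131° − 77°) = 0.06691 I₀ · cos²(54°) = 0.02312 I₀.
Ratio = 0.02312 / 0.1133 = 0.204.

I_new/I_old ≈ 0.204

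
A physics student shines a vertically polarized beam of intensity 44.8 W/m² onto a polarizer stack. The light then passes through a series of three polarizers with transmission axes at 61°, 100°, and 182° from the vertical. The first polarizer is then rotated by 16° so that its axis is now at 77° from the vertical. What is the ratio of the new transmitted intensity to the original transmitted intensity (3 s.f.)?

I_new/I_old ≈ 0.302

Before rotation:
I₁ = I₀ cos²(61° − 0°) = I₀ cos²(61°) = 0.235 I₀.
I₂ = I₁ cos²(100° − 61°) = 0.235 I₀ · cos²(39°) = 0.142 I₀.
I₃ = I₂ cos²(182° − 100°) = 0.142 I₀ · cos²(82°) = 0.00275 I₀.
After rotation:
I₁ = I₀ cos²(77° − 0°) = I₀ cos²(77°) = 0.0506 I₀.
I₂ = I₁ cos²(100° − 77°) = 0.0506 I₀ · cos²(23°) = 0.04288 I₀.
I₃ = I₂ cos²(182° − 100°) = 0.04288 I₀ · cos²(82°) = 0.0008305 I₀.
Ratio = 0.0008305 / 0.00275 = 0.3021.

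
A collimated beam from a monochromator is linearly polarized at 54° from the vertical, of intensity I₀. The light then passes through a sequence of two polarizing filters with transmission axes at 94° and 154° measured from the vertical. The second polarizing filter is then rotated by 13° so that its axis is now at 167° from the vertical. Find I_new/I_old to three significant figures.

I_new/I_old ≈ 0.342

Before rotation:
I₁ = I₀ cos²(94° − 54°) = I₀ cos²(40°) = 0.5868 I₀.
I₂ = I₁ cos²(154° − 94°) = 0.5868 I₀ · cos²(60°) = 0.1467 I₀.
After rotation:
I₁ = I₀ cos²(94° − 54°) = I₀ cos²(40°) = 0.5868 I₀.
I₂ = I₁ cos²(167° − 94°) = 0.5868 I₀ · cos²(73°) = 0.05016 I₀.
Ratio = 0.05016 / 0.1467 = 0.3419.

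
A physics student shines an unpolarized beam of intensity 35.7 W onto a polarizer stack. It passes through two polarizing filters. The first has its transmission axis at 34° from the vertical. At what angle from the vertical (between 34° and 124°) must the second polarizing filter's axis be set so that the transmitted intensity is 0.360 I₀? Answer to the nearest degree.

θ ≈ 66°

Unpolarized light through the first polarizer → I₁ = ½ I₀, now polarized at 34°.
Need I₂/I₀ = 0.36, so cos²(θ − 34°) = 0.36 / 0.5 = 0.72.
θ − 34° = arccos(√0.72) = 31.9°, giving θ ≈ 34 + 31.9 = 65.9°.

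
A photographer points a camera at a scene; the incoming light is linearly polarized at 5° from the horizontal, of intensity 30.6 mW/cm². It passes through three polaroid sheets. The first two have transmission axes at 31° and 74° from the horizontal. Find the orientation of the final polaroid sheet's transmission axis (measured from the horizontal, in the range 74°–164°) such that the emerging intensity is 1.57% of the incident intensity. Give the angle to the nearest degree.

θ ≈ 153°

By Malus's law, I₁ = I₀ cos²(31° − 5°) = I₀ cos²(26°) = 0.8078 I₀.
I₂ = I₁ cos²(74° − 31°) = 0.8078 I₀ · cos²(43°) = 0.4321 I₀.
Need I₃/I₀ = 0.0157, so cos²(θ − 74°) = 0.0157 / 0.4321 = 0.03633.
θ − 74° = arccos(√0.03633) = 79.0°, giving θ ≈ 74 + 79.0 = 153.0°.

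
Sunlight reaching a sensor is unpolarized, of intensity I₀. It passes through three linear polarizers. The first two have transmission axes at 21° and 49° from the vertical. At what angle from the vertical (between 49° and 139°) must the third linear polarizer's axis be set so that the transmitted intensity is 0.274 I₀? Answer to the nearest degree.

θ ≈ 82°

Unpolarized light through the first polarizer → I₁ = ½ I₀, now polarized at 21°.
I₂ = I₁ cos²(49° − 21°) = 0.5 I₀ · cos²(28°) = 0.3898 I₀.
Need I₃/I₀ = 0.274, so cos²(θ − 49°) = 0.274 / 0.3898 = 0.7029.
θ − 49° = arccos(√0.7029) = 33.0°, giving θ ≈ 49 + 33.0 = 82.0°.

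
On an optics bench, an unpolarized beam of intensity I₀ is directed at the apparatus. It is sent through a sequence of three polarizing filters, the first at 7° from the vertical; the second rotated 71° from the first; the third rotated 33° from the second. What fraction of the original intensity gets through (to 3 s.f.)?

Unpolarized light through the first polarizer → I₁ = ½ I₀, now polarized at 7°.
I₂ = I₁ cos²(71°) = 0.5 · 0.106 I₀ = 0.053 I₀.
I₃ = I₂ cos²(33°) = 0.053 · 0.7034 I₀ = 0.03728 I₀.
Transmitted fraction = 0.03728.

≈ 0.0373 I₀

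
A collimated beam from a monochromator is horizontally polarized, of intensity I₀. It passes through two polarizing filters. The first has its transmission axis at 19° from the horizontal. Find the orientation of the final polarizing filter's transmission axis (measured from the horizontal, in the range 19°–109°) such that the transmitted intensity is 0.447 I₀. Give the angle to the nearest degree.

I₁ = I₀ cos²(19° − 0°) = I₀ cos²(19°) = 0.894 I₀.
Need I₂/I₀ = 0.447, so cos²(θ − 19°) = 0.447 / 0.894 = 0.5.
θ − 19° = arccos(√0.5) = 45.0°, giving θ ≈ 19 + 45.0 = 64.0°.

θ ≈ 64°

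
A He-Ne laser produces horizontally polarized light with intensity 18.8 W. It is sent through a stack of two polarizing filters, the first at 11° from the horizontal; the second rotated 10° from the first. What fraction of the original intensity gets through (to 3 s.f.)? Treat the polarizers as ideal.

I/I₀ ≈ 0.935

I₁ = 18.8 W · cos²(11°) = 18.12 W.
I₂ = I₁ · cos²(10°) = 18.12 · 0.9698 = 17.57 W.
Transmitted fraction = 0.9345.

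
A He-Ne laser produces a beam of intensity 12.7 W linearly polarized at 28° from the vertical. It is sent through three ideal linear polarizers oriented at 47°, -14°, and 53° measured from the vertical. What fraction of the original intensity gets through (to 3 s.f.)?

By Malus's law, I₁ = 12.7 W · cos²(19°) = 11.35 W.
I₂ = I₁ · cos²(61°) = 11.35 · 0.235 = 2.669 W.
I₃ = I₂ · cos²(67°) = 2.669 · 0.1527 = 0.4074 W.
Transmitted fraction = 0.03208.

I/I₀ ≈ 0.0321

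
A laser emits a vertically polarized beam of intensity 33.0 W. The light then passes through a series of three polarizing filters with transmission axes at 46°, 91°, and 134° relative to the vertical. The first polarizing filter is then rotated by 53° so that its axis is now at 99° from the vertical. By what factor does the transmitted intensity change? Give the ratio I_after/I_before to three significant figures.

I_new/I_old ≈ 0.0995

Before rotation:
I₁ = I₀ cos²(46° − 0°) = I₀ cos²(46°) = 0.4826 I₀.
I₂ = I₁ cos²(91° − 46°) = 0.4826 I₀ · cos²(45°) = 0.2413 I₀.
I₃ = I₂ cos²(134° − 91°) = 0.2413 I₀ · cos²(43°) = 0.1291 I₀.
After rotation:
I₁ = I₀ cos²(99° − 0°) = I₀ cos²(81°) = 0.02447 I₀.
I₂ = I₁ cos²(91° − 99°) = 0.02447 I₀ · cos²(8°) = 0.024 I₀.
I₃ = I₂ cos²(134° − 91°) = 0.024 I₀ · cos²(43°) = 0.01284 I₀.
Ratio = 0.01284 / 0.1291 = 0.09946.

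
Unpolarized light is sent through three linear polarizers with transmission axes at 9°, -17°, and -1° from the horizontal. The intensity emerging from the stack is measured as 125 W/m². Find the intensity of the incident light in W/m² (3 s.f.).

I₀ ≈ 335 W/m²

Unpolarized light through the first polarizer → I₁ = ½ I₀, now polarized at 9°.
I₂ = I₁ cos²(-17° − 9°) = 0.5 I₀ · cos²(26°) = 0.4039 I₀.
I₃ = I₂ cos²(-1° + 17°) = 0.4039 I₀ · cos²(16°) = 0.3732 I₀.
So 125 W/m² = 0.3732 I₀, giving I₀ = 125/0.3732 = 334.9 W/m².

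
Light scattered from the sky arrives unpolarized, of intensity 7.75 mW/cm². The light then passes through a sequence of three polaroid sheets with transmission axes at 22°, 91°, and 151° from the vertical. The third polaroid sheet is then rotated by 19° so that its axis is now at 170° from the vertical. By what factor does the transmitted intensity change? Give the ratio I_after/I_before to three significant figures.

I_new/I_old ≈ 0.146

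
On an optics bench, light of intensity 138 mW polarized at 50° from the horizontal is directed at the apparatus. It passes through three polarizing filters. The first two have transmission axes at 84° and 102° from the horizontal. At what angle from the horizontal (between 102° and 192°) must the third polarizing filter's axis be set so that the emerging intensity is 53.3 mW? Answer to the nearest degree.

θ ≈ 140°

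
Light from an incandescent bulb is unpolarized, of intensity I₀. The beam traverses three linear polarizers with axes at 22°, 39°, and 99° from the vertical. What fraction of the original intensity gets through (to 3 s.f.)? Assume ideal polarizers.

≈ 0.114 I₀

Unpolarized light through the first polarizer → I₁ = ½ I₀, now polarized at 22°.
I₂ = I₁ cos²(39° − 22°) = 0.5 I₀ · cos²(17°) = 0.4573 I₀.
I₃ = I₂ cos²(99° − 39°) = 0.4573 I₀ · cos²(60°) = 0.1143 I₀.
Transmitted fraction = 0.1143.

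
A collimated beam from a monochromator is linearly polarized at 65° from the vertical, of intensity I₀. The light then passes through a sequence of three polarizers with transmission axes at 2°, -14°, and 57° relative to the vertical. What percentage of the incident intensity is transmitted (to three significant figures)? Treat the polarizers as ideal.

By Malus's law, I₁ = I₀ cos²(2° − 65°) = I₀ cos²(63°) = 0.2061 I₀.
I₂ = I₁ cos²(-14° − 2°) = 0.2061 I₀ · cos²(16°) = 0.1904 I₀.
I₃ = I₂ cos²(57° + 14°) = 0.1904 I₀ · cos²(71°) = 0.02019 I₀.
That is 2.019% of the incident intensity.

≈ 2.02%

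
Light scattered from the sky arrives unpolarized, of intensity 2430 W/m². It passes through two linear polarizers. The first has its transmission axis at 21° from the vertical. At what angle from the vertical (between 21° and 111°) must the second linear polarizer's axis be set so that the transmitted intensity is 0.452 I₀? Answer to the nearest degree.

θ ≈ 39°

Unpolarized light through the first polarizer → I₁ = ½ I₀, now polarized at 21°.
Need I₂/I₀ = 0.452, so cos²(θ − 21°) = 0.452 / 0.5 = 0.904.
θ − 21° = arccos(√0.904) = 18.0°, giving θ ≈ 21 + 18.0 = 39.0°.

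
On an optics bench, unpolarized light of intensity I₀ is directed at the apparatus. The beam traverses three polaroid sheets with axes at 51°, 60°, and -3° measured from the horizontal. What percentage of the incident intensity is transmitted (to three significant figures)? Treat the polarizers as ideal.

≈ 10.1%

Unpolarized light through the first polarizer → I₁ = ½ I₀, now polarized at 51°.
I₂ = I₁ cos²(60° − 51°) = 0.5 I₀ · cos²(9°) = 0.4878 I₀.
I₃ = I₂ cos²(-3° − 60°) = 0.4878 I₀ · cos²(63°) = 0.1005 I₀.
That is 10.05% of the incident intensity.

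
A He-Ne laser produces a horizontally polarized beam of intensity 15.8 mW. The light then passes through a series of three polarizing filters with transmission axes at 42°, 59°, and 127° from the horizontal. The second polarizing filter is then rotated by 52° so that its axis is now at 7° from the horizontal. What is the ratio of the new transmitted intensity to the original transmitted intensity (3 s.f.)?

I_new/I_old ≈ 1.31

Before rotation:
By Malus's law, I₁ = I₀ cos²(42° − 0°) = I₀ cos²(42°) = 0.5523 I₀.
I₂ = I₁ cos²(59° − 42°) = 0.5523 I₀ · cos²(17°) = 0.5051 I₀.
I₃ = I₂ cos²(127° − 59°) = 0.5051 I₀ · cos²(68°) = 0.07087 I₀.
After rotation:
I₁ = I₀ cos²(42° − 0°) = I₀ cos²(42°) = 0.5523 I₀.
I₂ = I₁ cos²(7° − 42°) = 0.5523 I₀ · cos²(35°) = 0.3706 I₀.
Angle between axes 2 and 3: 60°. I₃ = 0.3706 I₀ · cos²(60°) = 0.09264 I₀.
Ratio = 0.09264 / 0.07087 = 1.307.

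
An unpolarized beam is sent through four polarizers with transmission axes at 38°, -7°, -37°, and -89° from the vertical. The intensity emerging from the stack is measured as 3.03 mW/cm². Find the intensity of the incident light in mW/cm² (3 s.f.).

I₀ ≈ 42.6 mW/cm²

Unpolarized light through the first polarizer → I₁ = ½ I₀, now polarized at 38°.
I₂ = I₁ cos²(-7° − 38°) = 0.5 I₀ · cos²(45°) = 0.25 I₀.
I₃ = I₂ cos²(-37° + 7°) = 0.25 I₀ · cos²(30°) = 0.1875 I₀.
I₄ = I₃ cos²(-89° + 37°) = 0.1875 I₀ · cos²(52°) = 0.07107 I₀.
So 3.03 mW/cm² = 0.07107 I₀, giving I₀ = 3.03/0.07107 = 42.63 mW/cm².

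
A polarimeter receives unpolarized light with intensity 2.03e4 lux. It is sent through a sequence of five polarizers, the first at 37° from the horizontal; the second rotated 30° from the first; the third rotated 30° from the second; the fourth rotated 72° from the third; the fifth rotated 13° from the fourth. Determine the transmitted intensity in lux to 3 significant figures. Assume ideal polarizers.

I ≈ 518 lux

Unpolarized light through the first polarizer → I₁ = 2.03e4 lux/2 = 1.015e+04 lux, polarized at 37°.
I₂ = I₁ · cos²(30°) = 1.015e+04 · 0.75 = 7613 lux.
I₃ = I₂ · cos²(30°) = 7613 · 0.75 = 5709 lux.
I₄ = I₃ · cos²(72°) = 5709 · 0.09549 = 545.2 lux.
I₅ = I₄ · cos²(13°) = 545.2 · 0.9494 = 517.6 lux.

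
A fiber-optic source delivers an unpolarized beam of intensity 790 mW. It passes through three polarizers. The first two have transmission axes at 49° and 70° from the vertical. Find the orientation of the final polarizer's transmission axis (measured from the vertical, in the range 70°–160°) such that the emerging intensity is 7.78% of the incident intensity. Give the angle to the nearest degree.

θ ≈ 135°

Unpolarized light through the first polarizer → I₁ = ½ I₀, now polarized at 49°.
I₂ = I₁ cos²(70° − 49°) = 0.5 I₀ · cos²(21°) = 0.4358 I₀.
Need I₃/I₀ = 0.0778, so cos²(θ − 70°) = 0.0778 / 0.4358 = 0.1785.
θ − 70° = arccos(√0.1785) = 65.0°, giving θ ≈ 70 + 65.0 = 135.0°.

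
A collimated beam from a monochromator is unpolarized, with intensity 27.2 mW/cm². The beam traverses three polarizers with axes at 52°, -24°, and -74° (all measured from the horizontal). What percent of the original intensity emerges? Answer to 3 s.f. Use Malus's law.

≈ 1.21%

Unpolarized light through the first polarizer → I₁ = 27.2 mW/cm²/2 = 13.6 mW/cm², polarized at 52°.
I₂ = I₁ · cos²(76°) = 13.6 · 0.05853 = 0.796 mW/cm².
I₃ = I₂ · cos²(50°) = 0.796 · 0.4132 = 0.3289 mW/cm².
That is 1.209% of the incident intensity.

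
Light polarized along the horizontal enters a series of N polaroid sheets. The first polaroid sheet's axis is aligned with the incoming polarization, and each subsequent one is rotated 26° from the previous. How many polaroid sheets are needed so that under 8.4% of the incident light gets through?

N = 13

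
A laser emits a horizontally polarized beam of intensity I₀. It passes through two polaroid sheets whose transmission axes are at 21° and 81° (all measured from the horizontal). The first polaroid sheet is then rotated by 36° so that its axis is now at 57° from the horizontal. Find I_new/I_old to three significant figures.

Before rotation:
By Malus's law, I₁ = I₀ cos²(21° − 0°) = I₀ cos²(21°) = 0.8716 I₀.
I₂ = I₁ cos²(81° − 21°) = 0.8716 I₀ · cos²(60°) = 0.2179 I₀.
After rotation:
I₁ = I₀ cos²(57° − 0°) = I₀ cos²(57°) = 0.2966 I₀.
I₂ = I₁ cos²(81° − 57°) = 0.2966 I₀ · cos²(24°) = 0.2476 I₀.
Ratio = 0.2476 / 0.2179 = 1.136.

I_new/I_old ≈ 1.14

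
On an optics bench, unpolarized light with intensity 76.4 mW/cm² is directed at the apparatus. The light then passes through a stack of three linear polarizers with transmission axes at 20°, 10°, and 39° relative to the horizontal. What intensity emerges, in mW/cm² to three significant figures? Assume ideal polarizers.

I ≈ 28.3 mW/cm²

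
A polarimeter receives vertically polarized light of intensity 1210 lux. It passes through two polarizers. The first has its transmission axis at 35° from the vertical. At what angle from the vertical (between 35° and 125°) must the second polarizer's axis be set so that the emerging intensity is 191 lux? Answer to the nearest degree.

By Malus's law, I₁ = I₀ cos²(35° − 0°) = I₀ cos²(35°) = 0.671 I₀.
Target fraction: 191 / 1210 lux = 0.1579 of I₀.
Need I₂/I₀ = 0.1579, so cos²(θ − 35°) = 0.1579 / 0.671 = 0.2352.
θ − 35° = arccos(√0.2352) = 61.0°, giving θ ≈ 35 + 61.0 = 96.0°.

θ ≈ 96°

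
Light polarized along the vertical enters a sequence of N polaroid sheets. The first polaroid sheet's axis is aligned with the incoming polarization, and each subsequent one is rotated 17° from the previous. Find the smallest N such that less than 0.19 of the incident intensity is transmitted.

N = 20

First polarizer is aligned with the polarization: full transmission.
Each further stage multiplies by cos²(17°) = 0.9145.
After N polarizers: T = 0.9145^(N−1). Require T < 0.19 ⇒ N−1 > ln(0.19)/ln(0.9145) = 18.59, so N−1 ≥ 19 and N = 20.
Check: N=20 gives T = 0.1831 < 0.19; N=19 gives T = 0.2002.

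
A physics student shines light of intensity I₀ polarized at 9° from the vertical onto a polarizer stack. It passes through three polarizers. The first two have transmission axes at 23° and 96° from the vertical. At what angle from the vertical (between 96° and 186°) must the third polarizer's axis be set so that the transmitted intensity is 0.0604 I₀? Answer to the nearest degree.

θ ≈ 126°

I₁ = I₀ cos²(23° − 9°) = I₀ cos²(14°) = 0.9415 I₀.
I₂ = I₁ cos²(96° − 23°) = 0.9415 I₀ · cos²(73°) = 0.08048 I₀.
Need I₃/I₀ = 0.0604, so cos²(θ − 96°) = 0.0604 / 0.08048 = 0.7505.
θ − 96° = arccos(√0.7505) = 30.0°, giving θ ≈ 96 + 30.0 = 126.0°.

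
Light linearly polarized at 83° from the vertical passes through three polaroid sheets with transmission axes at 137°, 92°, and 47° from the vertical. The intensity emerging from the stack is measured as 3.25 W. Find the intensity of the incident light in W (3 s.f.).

I₀ ≈ 37.6 W

I₁ = I₀ cos²(137° − 83°) = I₀ cos²(54°) = 0.3455 I₀.
I₂ = I₁ cos²(92° − 137°) = 0.3455 I₀ · cos²(45°) = 0.1727 I₀.
I₃ = I₂ cos²(47° − 92°) = 0.1727 I₀ · cos²(45°) = 0.08637 I₀.
So 3.25 W = 0.08637 I₀, giving I₀ = 3.25/0.08637 = 37.63 W.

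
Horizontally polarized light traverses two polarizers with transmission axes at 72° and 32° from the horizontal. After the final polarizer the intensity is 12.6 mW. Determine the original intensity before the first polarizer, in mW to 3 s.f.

I₁ = I₀ cos²(72° − 0°) = I₀ cos²(72°) = 0.09549 I₀.
I₂ = I₁ cos²(32° − 72°) = 0.09549 I₀ · cos²(40°) = 0.05604 I₀.
So 12.6 mW = 0.05604 I₀, giving I₀ = 12.6/0.05604 = 224.9 mW.

I₀ ≈ 225 mW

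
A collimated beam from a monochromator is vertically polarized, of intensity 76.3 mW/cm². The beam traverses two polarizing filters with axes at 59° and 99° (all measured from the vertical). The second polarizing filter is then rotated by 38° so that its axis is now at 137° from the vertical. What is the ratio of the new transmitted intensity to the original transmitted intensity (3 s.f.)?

I_new/I_old ≈ 0.0737

Before rotation:
By Malus's law, I₁ = I₀ cos²(59° − 0°) = I₀ cos²(59°) = 0.2653 I₀.
I₂ = I₁ cos²(99° − 59°) = 0.2653 I₀ · cos²(40°) = 0.1557 I₀.
After rotation:
I₁ = I₀ cos²(59° − 0°) = I₀ cos²(59°) = 0.2653 I₀.
I₂ = I₁ cos²(137° − 59°) = 0.2653 I₀ · cos²(78°) = 0.01147 I₀.
Ratio = 0.01147 / 0.1557 = 0.07366.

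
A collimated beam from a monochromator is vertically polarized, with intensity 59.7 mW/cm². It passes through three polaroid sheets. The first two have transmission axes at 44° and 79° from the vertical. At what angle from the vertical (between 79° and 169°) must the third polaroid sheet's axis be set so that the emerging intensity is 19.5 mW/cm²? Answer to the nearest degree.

θ ≈ 93°

I₁ = I₀ cos²(44° − 0°) = I₀ cos²(44°) = 0.5174 I₀.
I₂ = I₁ cos²(79° − 44°) = 0.5174 I₀ · cos²(35°) = 0.3472 I₀.
Target fraction: 19.5 / 59.7 mW/cm² = 0.3266 of I₀.
Need I₃/I₀ = 0.3266, so cos²(θ − 79°) = 0.3266 / 0.3472 = 0.9407.
θ − 79° = arccos(√0.9407) = 14.1°, giving θ ≈ 79 + 14.1 = 93.1°.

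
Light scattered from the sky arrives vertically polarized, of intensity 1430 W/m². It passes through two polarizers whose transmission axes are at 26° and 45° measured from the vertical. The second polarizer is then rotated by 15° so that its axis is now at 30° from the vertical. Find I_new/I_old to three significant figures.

Before rotation:
By Malus's law, I₁ = I₀ cos²(26° − 0°) = I₀ cos²(26°) = 0.8078 I₀.
I₂ = I₁ cos²(45° − 26°) = 0.8078 I₀ · cos²(19°) = 0.7222 I₀.
After rotation:
I₁ = I₀ cos²(26° − 0°) = I₀ cos²(26°) = 0.8078 I₀.
I₂ = I₁ cos²(30° − 26°) = 0.8078 I₀ · cos²(4°) = 0.8039 I₀.
Ratio = 0.8039 / 0.7222 = 1.113.

I_new/I_old ≈ 1.11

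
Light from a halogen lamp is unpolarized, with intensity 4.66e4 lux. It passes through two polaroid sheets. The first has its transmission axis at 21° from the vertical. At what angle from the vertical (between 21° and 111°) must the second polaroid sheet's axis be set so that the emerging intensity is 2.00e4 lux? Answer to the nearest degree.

θ ≈ 43°

Unpolarized light through the first polarizer → I₁ = ½ I₀, now polarized at 21°.
Target fraction: 2.00e4 / 4.66e4 lux = 0.4292 of I₀.
Need I₂/I₀ = 0.4292, so cos²(θ − 21°) = 0.4292 / 0.5 = 0.8584.
θ − 21° = arccos(√0.8584) = 22.1°, giving θ ≈ 21 + 22.1 = 43.1°.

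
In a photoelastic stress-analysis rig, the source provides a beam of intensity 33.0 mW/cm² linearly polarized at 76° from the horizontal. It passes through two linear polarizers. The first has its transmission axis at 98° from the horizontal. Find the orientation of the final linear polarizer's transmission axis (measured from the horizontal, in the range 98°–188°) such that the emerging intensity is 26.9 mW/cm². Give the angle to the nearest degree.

θ ≈ 111°

By Malus's law, I₁ = I₀ cos²(98° − 76°) = I₀ cos²(22°) = 0.8597 I₀.
Target fraction: 26.9 / 33.0 mW/cm² = 0.8152 of I₀.
Need I₂/I₀ = 0.8152, so cos²(θ − 98°) = 0.8152 / 0.8597 = 0.9482.
θ − 98° = arccos(√0.9482) = 13.2°, giving θ ≈ 98 + 13.2 = 111.2°.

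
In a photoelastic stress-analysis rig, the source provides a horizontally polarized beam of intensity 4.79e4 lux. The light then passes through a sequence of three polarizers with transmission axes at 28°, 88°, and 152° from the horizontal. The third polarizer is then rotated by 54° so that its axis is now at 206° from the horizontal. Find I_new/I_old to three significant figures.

I_new/I_old ≈ 1.15

Before rotation:
By Malus's law, I₁ = I₀ cos²(28° − 0°) = I₀ cos²(28°) = 0.7796 I₀.
I₂ = I₁ cos²(88° − 28°) = 0.7796 I₀ · cos²(60°) = 0.1949 I₀.
I₃ = I₂ cos²(152° − 88°) = 0.1949 I₀ · cos²(64°) = 0.03745 I₀.
After rotation:
I₁ = I₀ cos²(28° − 0°) = I₀ cos²(28°) = 0.7796 I₀.
I₂ = I₁ cos²(88° − 28°) = 0.7796 I₀ · cos²(60°) = 0.1949 I₀.
Angle between axes 2 and 3: 62°. I₃ = 0.1949 I₀ · cos²(62°) = 0.04296 I₀.
Ratio = 0.04296 / 0.03745 = 1.147.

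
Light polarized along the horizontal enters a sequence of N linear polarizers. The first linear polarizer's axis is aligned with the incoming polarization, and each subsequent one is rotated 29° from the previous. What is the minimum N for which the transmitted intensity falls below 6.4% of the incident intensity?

First polarizer is aligned with the polarization: full transmission.
Each further stage multiplies by cos²(29°) = 0.765.
After N polarizers: T = 0.765^(N−1). Require T < 0.064 ⇒ N−1 > ln(0.064)/ln(0.765) = 10.26, so N−1 ≥ 11 and N = 12.
Check: N=12 gives T = 0.05248 < 0.064; N=11 gives T = 0.06861.

N = 12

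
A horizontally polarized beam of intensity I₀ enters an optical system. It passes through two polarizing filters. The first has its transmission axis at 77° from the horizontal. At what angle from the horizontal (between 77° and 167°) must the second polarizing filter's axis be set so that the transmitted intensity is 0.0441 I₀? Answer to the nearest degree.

I₁ = I₀ cos²(77° − 0°) = I₀ cos²(77°) = 0.0506 I₀.
Need I₂/I₀ = 0.0441, so cos²(θ − 77°) = 0.0441 / 0.0506 = 0.8715.
θ − 77° = arccos(√0.8715) = 21.0°, giving θ ≈ 77 + 21.0 = 98.0°.

θ ≈ 98°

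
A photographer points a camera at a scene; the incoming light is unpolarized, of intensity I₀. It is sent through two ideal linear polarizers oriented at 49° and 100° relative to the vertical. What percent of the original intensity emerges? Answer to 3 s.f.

Unpolarized light through the first polarizer → I₁ = ½ I₀, now polarized at 49°.
I₂ = I₁ cos²(100° − 49°) = 0.5 I₀ · cos²(51°) = 0.198 I₀.
That is 19.8% of the incident intensity.

≈ 19.8%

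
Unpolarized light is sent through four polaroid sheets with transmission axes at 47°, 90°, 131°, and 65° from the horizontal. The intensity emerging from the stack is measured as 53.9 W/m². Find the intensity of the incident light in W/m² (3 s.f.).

I₀ ≈ 2140 W/m²

Unpolarized light through the first polarizer → I₁ = ½ I₀, now polarized at 47°.
I₂ = I₁ cos²(90° − 47°) = 0.5 I₀ · cos²(43°) = 0.2674 I₀.
I₃ = I₂ cos²(131° − 90°) = 0.2674 I₀ · cos²(41°) = 0.1523 I₀.
I₄ = I₃ cos²(65° − 131°) = 0.1523 I₀ · cos²(66°) = 0.0252 I₀.
So 53.9 W/m² = 0.0252 I₀, giving I₀ = 53.9/0.0252 = 2139 W/m².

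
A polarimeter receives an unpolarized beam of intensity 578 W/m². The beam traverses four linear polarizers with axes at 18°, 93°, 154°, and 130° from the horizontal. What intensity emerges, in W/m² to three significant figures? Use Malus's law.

Unpolarized light through the first polarizer → I₁ = 578 W/m²/2 = 289 W/m², polarized at 18°.
I₂ = I₁ · cos²(75°) = 289 · 0.06699 = 19.36 W/m².
I₃ = I₂ · cos²(61°) = 19.36 · 0.235 = 4.55 W/m².
I₄ = I₃ · cos²(24°) = 4.55 · 0.8346 = 3.797 W/m².

I ≈ 3.80 W/m²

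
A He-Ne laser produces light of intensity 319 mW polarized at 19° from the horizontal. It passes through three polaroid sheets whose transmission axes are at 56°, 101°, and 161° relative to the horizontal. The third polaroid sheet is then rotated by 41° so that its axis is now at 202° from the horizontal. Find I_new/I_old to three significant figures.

I_new/I_old ≈ 0.146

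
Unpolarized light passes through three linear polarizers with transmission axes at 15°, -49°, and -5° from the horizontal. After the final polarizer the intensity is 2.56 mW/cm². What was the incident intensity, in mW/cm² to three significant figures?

Unpolarized light through the first polarizer → I₁ = ½ I₀, now polarized at 15°.
I₂ = I₁ cos²(-49° − 15°) = 0.5 I₀ · cos²(64°) = 0.09608 I₀.
I₃ = I₂ cos²(-5° + 49°) = 0.09608 I₀ · cos²(44°) = 0.04972 I₀.
So 2.56 mW/cm² = 0.04972 I₀, giving I₀ = 2.56/0.04972 = 51.49 mW/cm².

I₀ ≈ 51.5 mW/cm²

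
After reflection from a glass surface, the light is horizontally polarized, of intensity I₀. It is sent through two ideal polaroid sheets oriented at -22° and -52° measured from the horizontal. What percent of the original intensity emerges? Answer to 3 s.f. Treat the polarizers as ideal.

≈ 64.5%

I₁ = I₀ cos²(-22° − 0°) = I₀ cos²(22°) = 0.8597 I₀.
I₂ = I₁ cos²(-52° + 22°) = 0.8597 I₀ · cos²(30°) = 0.6448 I₀.
That is 64.48% of the incident intensity.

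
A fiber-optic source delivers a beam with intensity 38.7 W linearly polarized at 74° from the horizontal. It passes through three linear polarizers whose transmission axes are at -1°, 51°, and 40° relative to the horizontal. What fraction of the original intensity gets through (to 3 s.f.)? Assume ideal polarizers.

I₁ = 38.7 W · cos²(75°) = 2.592 W.
I₂ = I₁ · cos²(52°) = 2.592 · 0.379 = 0.9826 W.
I₃ = I₂ · cos²(11°) = 0.9826 · 0.9636 = 0.9468 W.
Transmitted fraction = 0.02447.

I/I₀ ≈ 0.0245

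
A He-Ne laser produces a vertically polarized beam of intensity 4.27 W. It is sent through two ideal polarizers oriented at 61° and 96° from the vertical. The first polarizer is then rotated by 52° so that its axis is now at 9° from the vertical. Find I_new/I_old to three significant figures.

Before rotation:
I₁ = I₀ cos²(61° − 0°) = I₀ cos²(61°) = 0.235 I₀.
I₂ = I₁ cos²(96° − 61°) = 0.235 I₀ · cos²(35°) = 0.1577 I₀.
After rotation:
I₁ = I₀ cos²(9° − 0°) = I₀ cos²(9°) = 0.9755 I₀.
I₂ = I₁ cos²(96° − 9°) = 0.9755 I₀ · cos²(87°) = 0.002672 I₀.
Ratio = 0.002672 / 0.1577 = 0.01694.

I_new/I_old ≈ 0.0169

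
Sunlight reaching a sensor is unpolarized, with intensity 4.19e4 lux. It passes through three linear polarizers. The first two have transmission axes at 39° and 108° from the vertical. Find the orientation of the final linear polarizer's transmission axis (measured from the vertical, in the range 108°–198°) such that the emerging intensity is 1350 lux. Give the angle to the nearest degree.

Unpolarized light through the first polarizer → I₁ = ½ I₀, now polarized at 39°.
I₂ = I₁ cos²(108° − 39°) = 0.5 I₀ · cos²(69°) = 0.06421 I₀.
Target fraction: 1350 / 4.19e4 lux = 0.03222 of I₀.
Need I₃/I₀ = 0.03222, so cos²(θ − 108°) = 0.03222 / 0.06421 = 0.5018.
θ − 108° = arccos(√0.5018) = 44.9°, giving θ ≈ 108 + 44.9 = 152.9°.

θ ≈ 153°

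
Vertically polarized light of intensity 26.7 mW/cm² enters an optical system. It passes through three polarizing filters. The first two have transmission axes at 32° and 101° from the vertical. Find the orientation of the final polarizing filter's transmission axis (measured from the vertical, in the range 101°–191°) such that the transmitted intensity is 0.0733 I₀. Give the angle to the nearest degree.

By Malus's law, I₁ = I₀ cos²(32° − 0°) = I₀ cos²(32°) = 0.7192 I₀.
I₂ = I₁ cos²(101° − 32°) = 0.7192 I₀ · cos²(69°) = 0.09236 I₀.
Need I₃/I₀ = 0.0733, so cos²(θ − 101°) = 0.0733 / 0.09236 = 0.7936.
θ − 101° = arccos(√0.7936) = 27.0°, giving θ ≈ 101 + 27.0 = 128.0°.

θ ≈ 128°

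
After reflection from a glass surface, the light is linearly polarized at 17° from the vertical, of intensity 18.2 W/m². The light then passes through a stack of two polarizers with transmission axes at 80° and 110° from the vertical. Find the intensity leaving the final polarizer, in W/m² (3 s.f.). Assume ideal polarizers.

I ≈ 2.81 W/m²

I₁ = 18.2 W/m² · cos²(63°) = 3.751 W/m².
I₂ = I₁ · cos²(30°) = 3.751 · 0.75 = 2.813 W/m².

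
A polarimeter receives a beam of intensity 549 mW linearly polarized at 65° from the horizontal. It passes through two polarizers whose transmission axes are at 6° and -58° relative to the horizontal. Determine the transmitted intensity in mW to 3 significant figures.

I ≈ 28.0 mW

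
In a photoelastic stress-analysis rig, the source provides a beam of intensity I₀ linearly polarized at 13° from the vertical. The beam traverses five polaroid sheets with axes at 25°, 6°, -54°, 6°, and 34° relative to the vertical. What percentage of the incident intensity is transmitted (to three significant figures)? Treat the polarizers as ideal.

By Malus's law, I₁ = I₀ cos²(25° − 13°) = I₀ cos²(12°) = 0.9568 I₀.
I₂ = I₁ cos²(6° − 25°) = 0.9568 I₀ · cos²(19°) = 0.8554 I₀.
I₃ = I₂ cos²(-54° − 6°) = 0.8554 I₀ · cos²(60°) = 0.2138 I₀.
I₄ = I₃ cos²(6° + 54°) = 0.2138 I₀ · cos²(60°) = 0.05346 I₀.
I₅ = I₄ cos²(34° − 6°) = 0.05346 I₀ · cos²(28°) = 0.04168 I₀.
That is 4.168% of the incident intensity.

≈ 4.17%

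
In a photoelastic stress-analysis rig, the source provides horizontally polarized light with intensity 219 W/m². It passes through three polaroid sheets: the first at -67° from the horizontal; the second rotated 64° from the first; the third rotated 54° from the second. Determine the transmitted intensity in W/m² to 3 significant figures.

I ≈ 2.22 W/m²

I₁ = 219 W/m² · cos²(67°) = 33.43 W/m².
I₂ = I₁ · cos²(64°) = 33.43 · 0.1922 = 6.425 W/m².
I₃ = I₂ · cos²(54°) = 6.425 · 0.3455 = 2.22 W/m².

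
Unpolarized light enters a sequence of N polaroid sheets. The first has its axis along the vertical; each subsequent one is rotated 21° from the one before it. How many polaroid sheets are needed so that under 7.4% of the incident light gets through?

N = 15

First polarizer halves the unpolarized light: factor 1/2.
Each further stage multiplies by cos²(21°) = 0.8716.
After N polarizers: T = 0.5·0.8716^(N−1). Require T < 0.074 ⇒ N−1 > ln(0.074/0.5)/ln(0.8716) = 13.90, so N−1 ≥ 14 and N = 15.
Check: N=15 gives T = 0.07298 < 0.074; N=14 gives T = 0.08374.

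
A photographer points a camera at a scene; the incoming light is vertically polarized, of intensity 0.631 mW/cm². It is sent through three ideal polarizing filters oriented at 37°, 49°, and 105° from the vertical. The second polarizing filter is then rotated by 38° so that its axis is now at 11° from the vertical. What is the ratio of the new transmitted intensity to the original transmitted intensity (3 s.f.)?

Before rotation:
I₁ = I₀ cos²(37° − 0°) = I₀ cos²(37°) = 0.6378 I₀.
I₂ = I₁ cos²(49° − 37°) = 0.6378 I₀ · cos²(12°) = 0.6102 I₀.
I₃ = I₂ cos²(105° − 49°) = 0.6102 I₀ · cos²(56°) = 0.1908 I₀.
After rotation:
I₁ = I₀ cos²(37° − 0°) = I₀ cos²(37°) = 0.6378 I₀.
I₂ = I₁ cos²(11° − 37°) = 0.6378 I₀ · cos²(26°) = 0.5152 I₀.
Angle between axes 2 and 3: 86°. I₃ = 0.5152 I₀ · cos²(86°) = 0.002507 I₀.
Ratio = 0.002507 / 0.1908 = 0.01314.

I_new/I_old ≈ 0.0131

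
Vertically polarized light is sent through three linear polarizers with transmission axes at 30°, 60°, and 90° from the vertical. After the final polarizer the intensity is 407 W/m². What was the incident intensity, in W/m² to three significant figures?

I₀ ≈ 965 W/m²

I₁ = I₀ cos²(30° − 0°) = I₀ cos²(30°) = 0.75 I₀.
I₂ = I₁ cos²(60° − 30°) = 0.75 I₀ · cos²(30°) = 0.5625 I₀.
I₃ = I₂ cos²(90° − 60°) = 0.5625 I₀ · cos²(30°) = 0.4219 I₀.
So 407 W/m² = 0.4219 I₀, giving I₀ = 407/0.4219 = 964.7 W/m².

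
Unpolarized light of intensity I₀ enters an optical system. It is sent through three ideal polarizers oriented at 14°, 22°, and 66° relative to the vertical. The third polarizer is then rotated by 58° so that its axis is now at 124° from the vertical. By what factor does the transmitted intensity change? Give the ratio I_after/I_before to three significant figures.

I_new/I_old ≈ 0.0835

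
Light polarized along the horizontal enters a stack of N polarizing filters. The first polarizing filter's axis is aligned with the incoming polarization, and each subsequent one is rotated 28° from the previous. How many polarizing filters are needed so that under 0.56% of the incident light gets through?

First polarizer is aligned with the polarization: full transmission.
Each further stage multiplies by cos²(28°) = 0.7796.
After N polarizers: T = 0.7796^(N−1). Require T < 0.0056 ⇒ N−1 > ln(0.0056)/ln(0.7796) = 20.83, so N−1 ≥ 21 and N = 22.
Check: N=22 gives T = 0.005361 < 0.0056; N=21 gives T = 0.006877.

N = 22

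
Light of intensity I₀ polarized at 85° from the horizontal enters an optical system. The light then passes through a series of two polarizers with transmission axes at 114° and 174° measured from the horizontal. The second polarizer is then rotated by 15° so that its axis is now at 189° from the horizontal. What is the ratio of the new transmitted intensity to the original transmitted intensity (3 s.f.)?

Before rotation:
I₁ = I₀ cos²(114° − 85°) = I₀ cos²(29°) = 0.765 I₀.
I₂ = I₁ cos²(174° − 114°) = 0.765 I₀ · cos²(60°) = 0.1912 I₀.
After rotation:
I₁ = I₀ cos²(114° − 85°) = I₀ cos²(29°) = 0.765 I₀.
I₂ = I₁ cos²(189° − 114°) = 0.765 I₀ · cos²(75°) = 0.05124 I₀.
Ratio = 0.05124 / 0.1912 = 0.2679.

I_new/I_old ≈ 0.268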